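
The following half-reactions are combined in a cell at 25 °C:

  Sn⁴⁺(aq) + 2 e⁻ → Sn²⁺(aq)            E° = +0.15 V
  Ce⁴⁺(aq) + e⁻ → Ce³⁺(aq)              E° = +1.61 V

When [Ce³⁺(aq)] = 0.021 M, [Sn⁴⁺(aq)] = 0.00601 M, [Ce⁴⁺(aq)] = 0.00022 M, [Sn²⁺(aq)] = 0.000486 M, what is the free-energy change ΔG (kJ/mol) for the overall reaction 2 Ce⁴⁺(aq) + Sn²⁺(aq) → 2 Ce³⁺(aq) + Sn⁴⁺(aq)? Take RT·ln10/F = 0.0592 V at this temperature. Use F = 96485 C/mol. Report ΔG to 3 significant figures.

The standard cell potential is +1.61 − (+0.15) = +1.46 V, with n = 2 electrons in the balanced equation.
Q = ([Ce³⁺(aq)]^2·[Sn⁴⁺(aq)]) / ([Ce⁴⁺(aq)]^2·[Sn²⁺(aq)]) = 1.13×10^5, so log Q = 5.052 and E = +1.46 − (0.0592/2)(5.052) = +1.3105 V.
Finally ΔG = −nFE = −(2)(96485 C/mol)(+1.3105 V) = −253 kJ/mol.

−253 kJ/mol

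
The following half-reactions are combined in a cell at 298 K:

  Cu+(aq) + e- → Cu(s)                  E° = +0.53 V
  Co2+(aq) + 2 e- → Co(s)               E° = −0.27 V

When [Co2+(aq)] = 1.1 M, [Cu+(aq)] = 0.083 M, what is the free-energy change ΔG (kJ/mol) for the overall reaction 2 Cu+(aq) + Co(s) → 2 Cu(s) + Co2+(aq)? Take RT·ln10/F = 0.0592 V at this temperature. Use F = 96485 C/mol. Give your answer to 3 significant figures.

−142 kJ/mol

With Cu⁺/Cu reduced at the cathode, E°cell = +0.53 − (−0.27) = +0.80 V and n = 2.
The reaction quotient is [Co2+(aq)] / [Cu+(aq)]^2 = 160; by Nernst, E = +0.80 − (0.0592/2)(2.203) = +0.7348 V.
Then ΔG = −nFE = −2 × 96485 × +0.7348 J/mol = −142 kJ/mol.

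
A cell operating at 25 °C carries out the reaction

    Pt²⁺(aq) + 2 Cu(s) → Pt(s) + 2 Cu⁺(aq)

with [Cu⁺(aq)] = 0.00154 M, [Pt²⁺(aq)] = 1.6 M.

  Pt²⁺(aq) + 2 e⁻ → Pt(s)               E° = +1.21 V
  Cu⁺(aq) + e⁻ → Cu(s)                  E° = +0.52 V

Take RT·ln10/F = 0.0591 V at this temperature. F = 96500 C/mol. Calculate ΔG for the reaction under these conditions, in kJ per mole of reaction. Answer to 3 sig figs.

−166 kJ/mol

E°cell = +1.21 − (+0.52) = +0.69 V; the balanced reaction transfers n = 2 electrons.
The reaction quotient is [Cu⁺(aq)]^2 / [Pt²⁺(aq)] = 1.48×10^−6; by Nernst, E = +0.69 − (0.0591/2)(−5.829) = +0.8622 V.
Then ΔG = −nFE = −2 × 96500 × +0.8622 J/mol = −166 kJ/mol.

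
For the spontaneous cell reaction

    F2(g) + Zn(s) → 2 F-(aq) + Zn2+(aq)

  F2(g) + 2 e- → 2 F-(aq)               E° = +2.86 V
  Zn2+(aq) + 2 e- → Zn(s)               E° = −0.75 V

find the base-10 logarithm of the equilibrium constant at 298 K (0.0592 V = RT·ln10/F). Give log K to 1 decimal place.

log K = 122.0

The F₂/F⁻ couple is reduced (cathode); E°cell = +2.86 − (−0.75) = +3.61 V with n = 2.
At equilibrium E = 0, so log K = nE°cell / 0.0592 = (2)(+3.61) / 0.0592 = 122.0.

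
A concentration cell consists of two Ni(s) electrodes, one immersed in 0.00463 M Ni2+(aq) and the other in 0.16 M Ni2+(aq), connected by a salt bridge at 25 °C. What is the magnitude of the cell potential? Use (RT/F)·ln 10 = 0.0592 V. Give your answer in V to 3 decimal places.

For a concentration cell E°cell = 0, since both electrodes use the same couple.
The compartment with the higher Ni2+(aq) concentration (0.16 M) acts as the cathode; ions are reduced there and produced at the dilute (0.00463 M) anode.
With n = 2, Ecell = −(0.0592/2)·log([dilute]/[conc]) = −(0.0592/2)·log(0.00463/0.16) = +0.046 V.

0.046 V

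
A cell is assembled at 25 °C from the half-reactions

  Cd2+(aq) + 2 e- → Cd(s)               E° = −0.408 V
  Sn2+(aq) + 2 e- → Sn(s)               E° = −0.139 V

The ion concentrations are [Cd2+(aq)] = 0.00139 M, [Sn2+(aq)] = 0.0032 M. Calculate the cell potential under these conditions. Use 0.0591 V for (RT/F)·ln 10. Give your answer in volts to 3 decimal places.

+0.280 V

Since E°(Sn²⁺/Sn) > E°(Cd²⁺/Cd), Sn²⁺/Sn serves as the cathode.
The standard potential is −0.139 − (−0.408) = +0.269 V and the balanced reaction transfers n = 2 electrons.
Balancing gives Sn2+(aq) + Cd(s) → Sn(s) + Cd2+(aq); hence Q = [Cd2+(aq)] / [Sn2+(aq)] = 0.434 (log Q = −0.362).
Applying E = E° − (RT ln10/nF)·log Q gives +0.269 − (0.0591/2)(−0.362) = +0.280 V.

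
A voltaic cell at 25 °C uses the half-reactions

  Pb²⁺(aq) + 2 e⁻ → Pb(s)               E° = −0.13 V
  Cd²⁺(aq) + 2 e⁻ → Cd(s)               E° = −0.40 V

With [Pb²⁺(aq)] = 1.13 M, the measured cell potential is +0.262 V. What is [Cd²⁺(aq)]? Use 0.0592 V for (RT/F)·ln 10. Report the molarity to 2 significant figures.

With Pb²⁺/Pb at the cathode and Cd²⁺/Cd at the anode, E°cell = −0.13 − (−0.40) = +0.27 V (n = 2).
Rearranging E = E° − (0.0592/n)·log Q gives log Q = 2(+0.27 − (+0.262))/0.0592 = 0.270.
Balancing electrons gives Pb²⁺(aq) + Cd(s) → Pb(s) + Cd²⁺(aq); thus Q = [Cd²⁺(aq)] / [Pb²⁺(aq)].
Solving for the unknown gives log [Cd²⁺(aq)] = 0.323, so [Cd²⁺(aq)] ≈ 2.1 M.

2.1 M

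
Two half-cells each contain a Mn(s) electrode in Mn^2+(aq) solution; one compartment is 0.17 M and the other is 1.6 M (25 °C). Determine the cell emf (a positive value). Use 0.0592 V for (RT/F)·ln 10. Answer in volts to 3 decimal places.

For a concentration cell E°cell = 0, since both electrodes use the same couple.
The compartment with the higher Mn^2+(aq) concentration (1.6 M) acts as the cathode; ions are reduced there and produced at the dilute (0.17 M) anode.
With n = 2, Ecell = −(0.0592/2)·log([dilute]/[conc]) = −(0.0592/2)·log(0.17/1.6) = +0.029 V.

0.029 V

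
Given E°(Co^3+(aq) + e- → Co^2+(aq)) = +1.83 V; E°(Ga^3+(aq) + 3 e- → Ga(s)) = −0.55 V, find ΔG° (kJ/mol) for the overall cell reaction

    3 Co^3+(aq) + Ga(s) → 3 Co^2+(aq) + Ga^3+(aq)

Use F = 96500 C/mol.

In the reaction as written Co^3+(aq) is reduced, so the Co³⁺/Co²⁺ couple is the cathode and Ga³⁺/Ga is the anode.
E°cell = +1.83 − (−0.55) = +2.38 V; balancing electrons gives n = 3.
ΔG° = −nFE°cell = −(3)(96500)(+2.38) J/mol = −689 kJ/mol.

−689 kJ/mol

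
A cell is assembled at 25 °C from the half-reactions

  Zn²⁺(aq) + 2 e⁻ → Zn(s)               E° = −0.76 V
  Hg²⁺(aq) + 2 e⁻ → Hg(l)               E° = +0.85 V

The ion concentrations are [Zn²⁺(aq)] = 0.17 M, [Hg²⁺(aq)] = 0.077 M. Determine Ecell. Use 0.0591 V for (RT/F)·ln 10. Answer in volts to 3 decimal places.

+1.600 V

Since E°(Hg²⁺/Hg) > E°(Zn²⁺/Zn), Hg²⁺/Hg serves as the cathode.
E°cell = +0.85 − (−0.76) = +1.61 V, with n = 2 electrons transferred.
For the overall reaction Hg²⁺(aq) + Zn(s) → Hg(l) + Zn²⁺(aq), Q = [Zn²⁺(aq)] / [Hg²⁺(aq)] = 2.21, giving log Q = 0.344.
E = E° − (0.0591/n)·log Q = +1.61 − (0.0591/2)(0.344) = +1.600 V.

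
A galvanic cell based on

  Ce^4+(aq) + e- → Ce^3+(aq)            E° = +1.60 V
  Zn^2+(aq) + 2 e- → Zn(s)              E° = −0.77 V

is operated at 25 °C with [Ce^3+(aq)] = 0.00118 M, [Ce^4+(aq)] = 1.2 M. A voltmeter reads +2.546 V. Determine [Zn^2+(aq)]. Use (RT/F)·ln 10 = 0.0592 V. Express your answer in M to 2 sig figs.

1.2 M

Ce⁴⁺/Ce³⁺ is the cathode (higher E°); E°cell = +1.60 − (−0.77) = +2.37 V with n = 2.
From the Nernst equation, log Q = n(E° − E)/0.0592 = 2·(+2.37 − (+2.546))/0.0592 = −5.946.
For 2 Ce^4+(aq) + Zn(s) → 2 Ce^3+(aq) + Zn^2+(aq), the reaction quotient is Q = ([Ce^3+(aq)]^2·[Zn^2+(aq)]) / [Ce^4+(aq)]^2.
Solving for the unknown gives log [Zn^2+(aq)] = 0.069, so [Zn^2+(aq)] ≈ 1.2 M.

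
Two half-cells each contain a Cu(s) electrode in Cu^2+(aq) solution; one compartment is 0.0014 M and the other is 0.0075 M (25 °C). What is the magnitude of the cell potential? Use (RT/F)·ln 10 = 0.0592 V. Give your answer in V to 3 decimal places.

0.022 V

For a concentration cell E°cell = 0, since both electrodes use the same couple.
The compartment with the higher Cu^2+(aq) concentration (0.0075 M) acts as the cathode; ions are reduced there and produced at the dilute (0.0014 M) anode.
With n = 2, Ecell = −(0.0592/2)·log([dilute]/[conc]) = −(0.0592/2)·log(0.0014/0.0075) = +0.022 V.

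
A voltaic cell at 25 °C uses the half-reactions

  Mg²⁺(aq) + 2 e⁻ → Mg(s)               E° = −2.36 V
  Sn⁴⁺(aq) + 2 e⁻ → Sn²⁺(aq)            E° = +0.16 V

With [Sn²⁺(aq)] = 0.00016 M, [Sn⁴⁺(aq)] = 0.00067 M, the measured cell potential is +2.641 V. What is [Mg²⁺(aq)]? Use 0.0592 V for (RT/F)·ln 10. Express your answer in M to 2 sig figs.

0.00034 M

The Sn⁴⁺/Sn²⁺ couple has the larger reduction potential, so it is the cathode: E°cell = +0.16 − (−2.36) = +2.52 V and n = 2.
Since E = E° − (0.0592/n)·log Q, log Q = n(E° − E)/0.0592 = −4.088.
Balancing electrons gives Sn⁴⁺(aq) + Mg(s) → Sn²⁺(aq) + Mg²⁺(aq); thus Q = ([Sn²⁺(aq)]·[Mg²⁺(aq)]) / [Sn⁴⁺(aq)].
Solving for the unknown gives log [Mg²⁺(aq)] = −3.466, so [Mg²⁺(aq)] ≈ 0.00034 M.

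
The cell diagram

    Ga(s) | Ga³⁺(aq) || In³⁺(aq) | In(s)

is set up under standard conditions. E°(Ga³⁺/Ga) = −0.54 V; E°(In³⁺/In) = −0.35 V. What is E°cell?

By convention the left-hand electrode in cell notation is the anode (oxidation) and the right-hand electrode is the cathode (reduction).
E°cell = E°(right) − E°(left) = −0.35 − (−0.54) = +0.19 V.

+0.19 V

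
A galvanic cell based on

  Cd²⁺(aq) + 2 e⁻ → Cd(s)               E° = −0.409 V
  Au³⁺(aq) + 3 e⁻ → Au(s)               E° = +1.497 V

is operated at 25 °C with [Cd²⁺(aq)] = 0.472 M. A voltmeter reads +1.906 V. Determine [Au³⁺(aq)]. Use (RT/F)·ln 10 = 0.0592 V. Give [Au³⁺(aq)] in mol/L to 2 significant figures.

0.32 M

With Au³⁺/Au at the cathode and Cd²⁺/Cd at the anode, E°cell = +1.497 − (−0.409) = +1.906 V (n = 6).
From the Nernst equation, log Q = n(E° − E)/0.0592 = 6·(+1.906 − (+1.906))/0.0592 = 0.000.
For 2 Au³⁺(aq) + 3 Cd(s) → 2 Au(s) + 3 Cd²⁺(aq), the reaction quotient is Q = [Cd²⁺(aq)]^3 / [Au³⁺(aq)]^2.
Substituting the known concentrations and solving, log [Au³⁺(aq)] = −0.489 and [Au³⁺(aq)] = 0.32 M.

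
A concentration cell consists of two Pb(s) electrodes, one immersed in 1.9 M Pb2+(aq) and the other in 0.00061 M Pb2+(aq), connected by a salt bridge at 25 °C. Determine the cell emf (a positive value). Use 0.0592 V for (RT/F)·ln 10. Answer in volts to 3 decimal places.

0.103 V

For a concentration cell E°cell = 0, since both electrodes use the same couple.
The compartment with the higher Pb2+(aq) concentration (1.9 M) acts as the cathode; ions are reduced there and produced at the dilute (0.00061 M) anode.
With n = 2, Ecell = −(0.0592/2)·log([dilute]/[conc]) = −(0.0592/2)·log(0.00061/1.9) = +0.103 V.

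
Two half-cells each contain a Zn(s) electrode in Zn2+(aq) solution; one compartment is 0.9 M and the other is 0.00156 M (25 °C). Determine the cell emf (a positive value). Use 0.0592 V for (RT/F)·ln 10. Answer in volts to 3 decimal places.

0.082 V

For a concentration cell E°cell = 0, since both electrodes use the same couple.
The compartment with the higher Zn2+(aq) concentration (0.9 M) acts as the cathode; ions are reduced there and produced at the dilute (0.00156 M) anode.
With n = 2, Ecell = −(0.0592/2)·log([dilute]/[conc]) = −(0.0592/2)·log(0.00156/0.9) = +0.082 V.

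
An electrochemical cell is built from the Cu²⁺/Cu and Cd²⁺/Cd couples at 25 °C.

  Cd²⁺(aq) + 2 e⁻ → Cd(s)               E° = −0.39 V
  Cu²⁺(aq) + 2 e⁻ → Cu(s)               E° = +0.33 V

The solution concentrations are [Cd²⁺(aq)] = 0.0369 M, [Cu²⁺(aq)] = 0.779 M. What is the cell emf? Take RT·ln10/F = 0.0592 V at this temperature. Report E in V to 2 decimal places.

+0.76 V

The Cu²⁺/Cu couple has the more positive E°, so it is the cathode; Cd²⁺/Cd is the anode.
E°cell = +0.33 − (−0.39) = +0.72 V, with n = 2 electrons transferred.
Balancing gives Cu²⁺(aq) + Cd(s) → Cu(s) + Cd²⁺(aq); hence Q = [Cd²⁺(aq)] / [Cu²⁺(aq)] = 0.0474 (log Q = −1.325).
Applying E = E° − (RT ln10/nF)·log Q gives +0.72 − (0.0592/2)(−1.325) = +0.76 V.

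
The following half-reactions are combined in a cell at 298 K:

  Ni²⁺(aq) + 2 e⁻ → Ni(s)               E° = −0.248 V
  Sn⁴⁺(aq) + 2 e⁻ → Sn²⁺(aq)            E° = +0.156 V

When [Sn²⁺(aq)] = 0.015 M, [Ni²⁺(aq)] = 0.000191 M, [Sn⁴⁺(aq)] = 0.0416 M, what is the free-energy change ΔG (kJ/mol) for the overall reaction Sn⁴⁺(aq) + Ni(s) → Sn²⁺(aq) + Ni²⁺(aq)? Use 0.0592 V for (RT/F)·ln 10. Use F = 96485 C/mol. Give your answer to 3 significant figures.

With Sn⁴⁺/Sn²⁺ reduced at the cathode, E°cell = +0.156 − (−0.248) = +0.404 V and n = 2.
Here Q = ([Sn²⁺(aq)]·[Ni²⁺(aq)]) / [Sn⁴⁺(aq)] = 6.89×10^−5 (log Q = −4.162), giving E = +0.404 − (0.0592/2)·(−4.162) = +0.5272 V.
Finally ΔG = −nFE = −(2)(96485 C/mol)(+0.5272 V) = −102 kJ/mol.

−102 kJ/mol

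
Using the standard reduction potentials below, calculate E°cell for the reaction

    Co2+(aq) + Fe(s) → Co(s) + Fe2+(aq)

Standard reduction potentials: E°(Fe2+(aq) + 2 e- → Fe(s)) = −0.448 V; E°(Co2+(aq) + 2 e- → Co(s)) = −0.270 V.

+0.178 V

In the reaction as written, Co2+(aq) is reduced (cathode) and Fe2+(aq) is produced by oxidation at the anode.
E°cell = E°(cathode) − E°(anode) = −0.270 − (−0.448) = +0.178 V.
The positive value indicates the reaction is spontaneous as written.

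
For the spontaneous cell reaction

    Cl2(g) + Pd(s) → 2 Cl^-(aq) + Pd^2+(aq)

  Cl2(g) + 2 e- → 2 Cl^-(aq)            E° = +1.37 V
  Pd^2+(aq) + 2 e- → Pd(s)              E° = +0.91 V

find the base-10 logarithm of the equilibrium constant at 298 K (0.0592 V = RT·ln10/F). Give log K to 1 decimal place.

The Cl₂/Cl⁻ couple is reduced (cathode); E°cell = +1.37 − (+0.91) = +0.46 V with n = 2.
At equilibrium E = 0, so log K = nE°cell / 0.0592 = (2)(+0.46) / 0.0592 = 15.5.

log K = 15.5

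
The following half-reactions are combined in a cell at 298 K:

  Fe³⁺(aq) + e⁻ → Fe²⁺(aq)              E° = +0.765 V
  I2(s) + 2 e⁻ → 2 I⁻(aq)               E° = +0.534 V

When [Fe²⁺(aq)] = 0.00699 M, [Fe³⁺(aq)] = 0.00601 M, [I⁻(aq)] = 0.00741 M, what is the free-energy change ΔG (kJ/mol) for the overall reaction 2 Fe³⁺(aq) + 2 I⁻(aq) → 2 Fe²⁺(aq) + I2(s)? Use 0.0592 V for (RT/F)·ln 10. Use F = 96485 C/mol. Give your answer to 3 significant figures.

E°cell = +0.765 − (+0.534) = +0.231 V; the balanced reaction transfers n = 2 electrons.
Here Q = [Fe²⁺(aq)]^2 / ([Fe³⁺(aq)]^2·[I⁻(aq)]^2) = 2.46×10^4 (log Q = 4.392), giving E = +0.231 − (0.0592/2)·(4.392) = +0.1010 V.
ΔG = −nFE = −(2)(96485)(+0.1010) J/mol = −19.5 kJ/mol.

−19.5 kJ/mol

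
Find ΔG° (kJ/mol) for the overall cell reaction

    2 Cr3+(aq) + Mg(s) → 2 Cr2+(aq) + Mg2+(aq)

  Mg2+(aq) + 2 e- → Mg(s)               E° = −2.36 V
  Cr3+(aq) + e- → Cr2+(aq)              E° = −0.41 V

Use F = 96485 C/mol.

−376 kJ/mol

In the reaction as written Cr3+(aq) is reduced, so the Cr³⁺/Cr²⁺ couple is the cathode and Mg²⁺/Mg is the anode.
E°cell = −0.41 − (−2.36) = +1.95 V; balancing electrons gives n = 2.
ΔG° = −nFE°cell = −(2)(96485)(+1.95) J/mol = −376 kJ/mol.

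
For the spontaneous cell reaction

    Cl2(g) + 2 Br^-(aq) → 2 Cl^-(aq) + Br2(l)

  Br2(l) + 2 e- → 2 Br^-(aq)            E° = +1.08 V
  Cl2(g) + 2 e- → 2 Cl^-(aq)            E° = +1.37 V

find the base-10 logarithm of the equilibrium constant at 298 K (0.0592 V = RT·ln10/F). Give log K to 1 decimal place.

log K = 9.8

The Cl₂/Cl⁻ couple is reduced (cathode); E°cell = +1.37 − (+1.08) = +0.29 V with n = 2.
At equilibrium E = 0, so log K = nE°cell / 0.0592 = (2)(+0.29) / 0.0592 = 9.8.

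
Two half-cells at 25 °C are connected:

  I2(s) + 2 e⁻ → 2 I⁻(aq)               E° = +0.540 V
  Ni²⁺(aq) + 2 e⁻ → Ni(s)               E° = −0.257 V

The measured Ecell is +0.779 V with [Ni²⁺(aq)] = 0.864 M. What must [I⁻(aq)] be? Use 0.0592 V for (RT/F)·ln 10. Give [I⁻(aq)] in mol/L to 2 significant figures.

I₂/I⁻ is the cathode (higher E°); E°cell = +0.540 − (−0.257) = +0.797 V with n = 2.
Rearranging E = E° − (0.0592/n)·log Q gives log Q = 2(+0.797 − (+0.779))/0.0592 = 0.608.
For I2(s) + Ni(s) → 2 I⁻(aq) + Ni²⁺(aq), the reaction quotient is Q = [I⁻(aq)]^2·[Ni²⁺(aq)].
Substituting the known concentrations and solving, log [I⁻(aq)] = 0.336 and [I⁻(aq)] = 2.2 M.

2.2 M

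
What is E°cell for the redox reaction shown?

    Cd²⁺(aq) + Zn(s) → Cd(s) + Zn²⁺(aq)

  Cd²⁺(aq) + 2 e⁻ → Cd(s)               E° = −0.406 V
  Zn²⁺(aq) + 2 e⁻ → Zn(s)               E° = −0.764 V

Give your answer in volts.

+0.358 V

In the reaction as written, Cd²⁺(aq) is reduced (cathode) and Zn²⁺(aq) is produced by oxidation at the anode.
E°cell = E°(cathode) − E°(anode) = −0.406 − (−0.764) = +0.358 V.
The positive value indicates the reaction is spontaneous as written.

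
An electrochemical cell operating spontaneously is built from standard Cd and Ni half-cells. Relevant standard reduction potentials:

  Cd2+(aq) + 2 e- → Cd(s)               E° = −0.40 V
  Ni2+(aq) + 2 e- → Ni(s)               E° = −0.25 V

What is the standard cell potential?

Of the two couples in this cell, the one with the more positive reduction potential is reduced at the cathode: here that is Ni²⁺/Ni (−0.25 V); Cd²⁺/Cd (−0.40 V) is the anode.
E°cell = E°(cathode) − E°(anode) = −0.25 − (−0.40) = +0.15 V.

+0.15 V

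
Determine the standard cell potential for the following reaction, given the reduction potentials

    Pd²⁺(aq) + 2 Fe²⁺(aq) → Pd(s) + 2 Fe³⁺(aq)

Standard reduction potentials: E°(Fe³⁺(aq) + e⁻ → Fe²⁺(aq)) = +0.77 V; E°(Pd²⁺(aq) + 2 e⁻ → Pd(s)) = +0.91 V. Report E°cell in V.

Pd²⁺(aq) gains electrons, so the Pd²⁺/Pd couple is the cathode; the Fe³⁺/Fe²⁺ couple is the anode.
E°cell = E°(cathode) − E°(anode) = +0.91 − (+0.77) = +0.14 V.
The positive value indicates the reaction is spontaneous as written.

+0.14 V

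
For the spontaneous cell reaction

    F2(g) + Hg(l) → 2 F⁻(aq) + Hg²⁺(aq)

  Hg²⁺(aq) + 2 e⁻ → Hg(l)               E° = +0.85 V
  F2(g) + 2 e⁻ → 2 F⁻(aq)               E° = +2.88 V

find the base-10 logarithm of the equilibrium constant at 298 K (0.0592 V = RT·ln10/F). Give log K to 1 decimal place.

The F₂/F⁻ couple is reduced (cathode); E°cell = +2.88 − (+0.85) = +2.03 V with n = 2.
At equilibrium E = 0, so log K = nE°cell / 0.0592 = (2)(+2.03) / 0.0592 = 68.6.

log K = 68.6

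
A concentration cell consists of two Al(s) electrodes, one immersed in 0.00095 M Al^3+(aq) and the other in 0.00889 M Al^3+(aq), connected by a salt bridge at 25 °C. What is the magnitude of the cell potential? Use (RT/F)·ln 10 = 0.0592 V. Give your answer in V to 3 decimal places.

For a concentration cell E°cell = 0, since both electrodes use the same couple.
The compartment with the higher Al^3+(aq) concentration (0.00889 M) acts as the cathode; ions are reduced there and produced at the dilute (0.00095 M) anode.
With n = 3, Ecell = −(0.0592/3)·log([dilute]/[conc]) = −(0.0592/3)·log(0.00095/0.00889) = +0.019 V.

0.019 V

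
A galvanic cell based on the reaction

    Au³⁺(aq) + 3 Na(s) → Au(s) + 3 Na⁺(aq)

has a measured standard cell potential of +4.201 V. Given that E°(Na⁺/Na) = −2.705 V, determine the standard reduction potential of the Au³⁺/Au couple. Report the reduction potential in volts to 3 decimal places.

+1.496 V

In the reaction as written the Au³⁺/Au couple is reduced (cathode) and Na⁺/Na is oxidized (anode), so E°cell = E°(Au³⁺/Au) − E°(Na⁺/Na).
E°(Au³⁺/Au) = E°cell + E°(anode) = +4.201 + (−2.705) = +1.496 V.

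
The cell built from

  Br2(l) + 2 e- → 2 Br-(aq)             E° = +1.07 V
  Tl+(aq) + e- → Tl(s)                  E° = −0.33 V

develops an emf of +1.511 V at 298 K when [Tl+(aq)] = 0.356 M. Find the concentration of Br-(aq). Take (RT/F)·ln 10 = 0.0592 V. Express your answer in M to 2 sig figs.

0.037 M

Br₂/Br⁻ is the cathode (higher E°); E°cell = +1.07 − (−0.33) = +1.40 V with n = 2.
From the Nernst equation, log Q = n(E° − E)/0.0592 = 2·(+1.40 − (+1.511))/0.0592 = −3.750.
For Br2(l) + 2 Tl(s) → 2 Br-(aq) + 2 Tl+(aq), the reaction quotient is Q = [Br-(aq)]^2·[Tl+(aq)]^2.
Solving for the unknown gives log [Br-(aq)] = −1.426, so [Br-(aq)] ≈ 0.037 M.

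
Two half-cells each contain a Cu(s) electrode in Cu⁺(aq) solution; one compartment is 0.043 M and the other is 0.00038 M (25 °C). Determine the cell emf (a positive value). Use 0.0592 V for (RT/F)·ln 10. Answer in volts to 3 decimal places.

0.122 V

For a concentration cell E°cell = 0, since both electrodes use the same couple.
The compartment with the higher Cu⁺(aq) concentration (0.043 M) acts as the cathode; ions are reduced there and produced at the dilute (0.00038 M) anode.
With n = 1, Ecell = −(0.0592/1)·log([dilute]/[conc]) = −(0.0592/1)·log(0.00038/0.043) = +0.122 V.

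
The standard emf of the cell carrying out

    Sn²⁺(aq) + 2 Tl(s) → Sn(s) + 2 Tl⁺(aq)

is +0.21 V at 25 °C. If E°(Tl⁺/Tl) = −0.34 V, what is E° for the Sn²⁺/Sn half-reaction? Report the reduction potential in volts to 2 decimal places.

−0.13 V

In the reaction as written the Sn²⁺/Sn couple is reduced (cathode) and Tl⁺/Tl is oxidized (anode), so E°cell = E°(Sn²⁺/Sn) − E°(Tl⁺/Tl).
E°(Sn²⁺/Sn) = E°cell + E°(anode) = +0.21 + (−0.34) = −0.13 V.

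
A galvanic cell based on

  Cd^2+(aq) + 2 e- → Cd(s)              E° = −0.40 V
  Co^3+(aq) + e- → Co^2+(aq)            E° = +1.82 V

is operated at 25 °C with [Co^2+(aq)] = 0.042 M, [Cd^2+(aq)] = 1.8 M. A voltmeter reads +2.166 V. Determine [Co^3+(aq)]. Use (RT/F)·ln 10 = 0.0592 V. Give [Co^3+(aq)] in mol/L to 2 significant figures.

0.0069 M

Co³⁺/Co²⁺ is the cathode (higher E°); E°cell = +1.82 − (−0.40) = +2.22 V with n = 2.
Rearranging E = E° − (0.0592/n)·log Q gives log Q = 2(+2.22 − (+2.166))/0.0592 = 1.824.
The balanced reaction is 2 Co^3+(aq) + Cd(s) → 2 Co^2+(aq) + Cd^2+(aq), so Q = ([Co^2+(aq)]^2·[Cd^2+(aq)]) / [Co^3+(aq)]^2.
Isolating [Co^3+(aq)] in Q = 10^{1.824} yields log [Co^3+(aq)] = −2.161, i.e. 0.0069 M.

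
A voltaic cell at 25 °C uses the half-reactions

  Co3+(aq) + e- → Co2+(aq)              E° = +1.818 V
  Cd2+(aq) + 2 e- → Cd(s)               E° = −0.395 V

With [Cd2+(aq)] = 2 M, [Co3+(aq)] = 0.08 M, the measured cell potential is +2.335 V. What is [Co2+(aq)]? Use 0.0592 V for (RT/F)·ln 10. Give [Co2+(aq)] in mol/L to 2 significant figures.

0.00049 M

Co³⁺/Co²⁺ is the cathode (higher E°); E°cell = +1.818 − (−0.395) = +2.213 V with n = 2.
Rearranging E = E° − (0.0592/n)·log Q gives log Q = 2(+2.213 − (+2.335))/0.0592 = −4.122.
Balancing electrons gives 2 Co3+(aq) + Cd(s) → 2 Co2+(aq) + Cd2+(aq); thus Q = ([Co2+(aq)]^2·[Cd2+(aq)]) / [Co3+(aq)]^2.
Solving for the unknown gives log [Co2+(aq)] = −3.308, so [Co2+(aq)] ≈ 0.00049 M.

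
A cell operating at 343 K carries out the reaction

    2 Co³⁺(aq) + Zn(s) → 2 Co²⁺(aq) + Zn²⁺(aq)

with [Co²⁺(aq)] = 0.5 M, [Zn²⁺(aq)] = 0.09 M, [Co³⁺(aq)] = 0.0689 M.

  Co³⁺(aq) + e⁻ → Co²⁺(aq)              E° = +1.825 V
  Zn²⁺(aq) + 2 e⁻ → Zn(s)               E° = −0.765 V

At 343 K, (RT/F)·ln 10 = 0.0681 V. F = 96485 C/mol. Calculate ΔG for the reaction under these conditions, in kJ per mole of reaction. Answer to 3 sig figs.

−495 kJ/mol

The standard cell potential is +1.825 − (−0.765) = +2.590 V, with n = 2 electrons in the balanced equation.
The reaction quotient is ([Co²⁺(aq)]^2·[Zn²⁺(aq)]) / [Co³⁺(aq)]^2 = 4.74; by Nernst, E = +2.590 − (0.0681/2)(0.676) = +2.5670 V.
Then ΔG = −nFE = −2 × 96485 × +2.5670 J/mol = −495 kJ/mol.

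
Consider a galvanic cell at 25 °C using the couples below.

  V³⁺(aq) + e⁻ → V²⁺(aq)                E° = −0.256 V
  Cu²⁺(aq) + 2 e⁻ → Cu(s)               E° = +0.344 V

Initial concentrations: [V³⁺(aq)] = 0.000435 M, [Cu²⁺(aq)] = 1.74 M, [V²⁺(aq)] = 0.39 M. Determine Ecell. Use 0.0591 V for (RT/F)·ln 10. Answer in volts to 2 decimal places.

Since E°(Cu²⁺/Cu) > E°(V³⁺/V²⁺), Cu²⁺/Cu serves as the cathode.
The standard potential is +0.344 − (−0.256) = +0.600 V and the balanced reaction transfers n = 2 electrons.
Balancing gives Cu²⁺(aq) + 2 V²⁺(aq) → Cu(s) + 2 V³⁺(aq); hence Q = [V³⁺(aq)]^2 / ([Cu²⁺(aq)]·[V²⁺(aq)]^2) = 7.15×10^−7 (log Q = −6.146).
By the Nernst equation, E = +0.600 − (0.0591/2)·(−6.146) = +0.78 V.

+0.78 V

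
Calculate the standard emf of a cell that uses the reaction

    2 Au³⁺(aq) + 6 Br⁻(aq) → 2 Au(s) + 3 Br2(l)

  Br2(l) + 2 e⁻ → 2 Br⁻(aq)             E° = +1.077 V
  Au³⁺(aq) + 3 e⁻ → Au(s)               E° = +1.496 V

In the reaction as written, Au³⁺(aq) is reduced (cathode) and Br2(l) is produced by oxidation at the anode.
E°cell = E°(cathode) − E°(anode) = +1.496 − (+1.077) = +0.419 V.
The positive value indicates the reaction is spontaneous as written.

+0.419 V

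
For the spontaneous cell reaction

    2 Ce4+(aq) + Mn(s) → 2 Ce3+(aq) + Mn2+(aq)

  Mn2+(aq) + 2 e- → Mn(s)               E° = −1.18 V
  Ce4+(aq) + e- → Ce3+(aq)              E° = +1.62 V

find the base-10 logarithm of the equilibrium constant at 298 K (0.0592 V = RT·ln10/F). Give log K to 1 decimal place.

log K = 94.6

The Ce⁴⁺/Ce³⁺ couple is reduced (cathode); E°cell = +1.62 − (−1.18) = +2.80 V with n = 2.
At equilibrium E = 0, so log K = nE°cell / 0.0592 = (2)(+2.80) / 0.0592 = 94.6.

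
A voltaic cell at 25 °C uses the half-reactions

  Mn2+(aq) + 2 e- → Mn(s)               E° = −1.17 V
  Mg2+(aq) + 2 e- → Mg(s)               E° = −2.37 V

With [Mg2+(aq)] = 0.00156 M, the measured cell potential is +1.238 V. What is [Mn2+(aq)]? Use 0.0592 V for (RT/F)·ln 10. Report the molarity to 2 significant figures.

0.030 M

Mn²⁺/Mn is the cathode (higher E°); E°cell = −1.17 − (−2.37) = +1.20 V with n = 2.
Rearranging E = E° − (0.0592/n)·log Q gives log Q = 2(+1.20 − (+1.238))/0.0592 = −1.284.
Balancing electrons gives Mn2+(aq) + Mg(s) → Mn(s) + Mg2+(aq); thus Q = [Mg2+(aq)] / [Mn2+(aq)].
Isolating [Mn2+(aq)] in Q = 10^{−1.284} yields log [Mn2+(aq)] = −1.523, i.e. 0.030 M.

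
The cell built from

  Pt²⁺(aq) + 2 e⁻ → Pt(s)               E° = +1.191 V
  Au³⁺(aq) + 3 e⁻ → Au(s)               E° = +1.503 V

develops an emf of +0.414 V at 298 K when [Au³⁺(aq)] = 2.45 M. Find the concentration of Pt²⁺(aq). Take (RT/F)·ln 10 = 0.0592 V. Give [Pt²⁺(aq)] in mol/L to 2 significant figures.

Au³⁺/Au is the cathode (higher E°); E°cell = +1.503 − (+1.191) = +0.312 V with n = 6.
Since E = E° − (0.0592/n)·log Q, log Q = n(E° − E)/0.0592 = −10.338.
Balancing electrons gives 2 Au³⁺(aq) + 3 Pt(s) → 2 Au(s) + 3 Pt²⁺(aq); thus Q = [Pt²⁺(aq)]^3 / [Au³⁺(aq)]^2.
Solving for the unknown gives log [Pt²⁺(aq)] = −3.187, so [Pt²⁺(aq)] ≈ 0.00065 M.

0.00065 M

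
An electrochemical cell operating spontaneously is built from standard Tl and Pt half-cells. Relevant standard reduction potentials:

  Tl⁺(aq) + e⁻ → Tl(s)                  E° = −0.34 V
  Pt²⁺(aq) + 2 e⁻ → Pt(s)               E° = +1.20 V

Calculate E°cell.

The Pt²⁺/Pt couple has the higher E°, so Pt ion is reduced (cathode) and Tl is oxidized (anode).
E°cell = E°(cathode) − E°(anode) = +1.20 − (−0.34) = +1.54 V.

+1.54 V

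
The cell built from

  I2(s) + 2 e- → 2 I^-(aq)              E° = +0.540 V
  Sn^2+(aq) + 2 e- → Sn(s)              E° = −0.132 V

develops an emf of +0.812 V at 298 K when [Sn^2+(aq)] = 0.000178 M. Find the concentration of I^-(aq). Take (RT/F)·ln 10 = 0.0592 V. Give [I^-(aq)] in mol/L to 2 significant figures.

I₂/I⁻ is the cathode (higher E°); E°cell = +0.540 − (−0.132) = +0.672 V with n = 2.
Rearranging E = E° − (0.0592/n)·log Q gives log Q = 2(+0.672 − (+0.812))/0.0592 = −4.730.
Balancing electrons gives I2(s) + Sn(s) → 2 I^-(aq) + Sn^2+(aq); thus Q = [I^-(aq)]^2·[Sn^2+(aq)].
Substituting the known concentrations and solving, log [I^-(aq)] = −0.490 and [I^-(aq)] = 0.32 M.

0.32 M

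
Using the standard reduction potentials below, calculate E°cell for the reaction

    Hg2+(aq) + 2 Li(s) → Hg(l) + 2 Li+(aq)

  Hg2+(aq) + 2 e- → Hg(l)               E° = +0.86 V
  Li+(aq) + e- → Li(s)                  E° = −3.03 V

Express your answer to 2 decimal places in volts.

In the reaction as written, Hg2+(aq) is reduced (cathode) and Li+(aq) is produced by oxidation at the anode.
E°cell = E°(cathode) − E°(anode) = +0.86 − (−3.03) = +3.89 V.

+3.89 V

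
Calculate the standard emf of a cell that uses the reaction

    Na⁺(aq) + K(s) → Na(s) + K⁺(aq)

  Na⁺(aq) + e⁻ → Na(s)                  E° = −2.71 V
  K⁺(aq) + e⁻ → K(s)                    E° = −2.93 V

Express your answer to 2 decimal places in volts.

In the reaction as written, Na⁺(aq) is reduced (cathode) and K⁺(aq) is produced by oxidation at the anode.
E°cell = E°(cathode) − E°(anode) = −2.71 − (−2.93) = +0.22 V.

+0.22 V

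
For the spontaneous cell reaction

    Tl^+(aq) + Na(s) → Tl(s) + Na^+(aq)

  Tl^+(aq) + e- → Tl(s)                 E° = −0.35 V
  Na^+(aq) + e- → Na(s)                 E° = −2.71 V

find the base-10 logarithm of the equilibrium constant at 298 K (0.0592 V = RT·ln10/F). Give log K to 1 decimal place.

log K = 39.9

The Tl⁺/Tl couple is reduced (cathode); E°cell = −0.35 − (−2.71) = +2.36 V with n = 1.
At equilibrium E = 0, so log K = nE°cell / 0.0592 = (1)(+2.36) / 0.0592 = 39.9.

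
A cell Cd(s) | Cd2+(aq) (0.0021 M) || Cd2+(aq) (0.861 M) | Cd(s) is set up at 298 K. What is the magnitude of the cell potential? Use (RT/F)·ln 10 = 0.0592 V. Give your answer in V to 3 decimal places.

For a concentration cell E°cell = 0, since both electrodes use the same couple.
The compartment with the higher Cd2+(aq) concentration (0.861 M) acts as the cathode; ions are reduced there and produced at the dilute (0.0021 M) anode.
With n = 2, Ecell = −(0.0592/2)·log([dilute]/[conc]) = −(0.0592/2)·log(0.0021/0.861) = +0.077 V.

0.077 V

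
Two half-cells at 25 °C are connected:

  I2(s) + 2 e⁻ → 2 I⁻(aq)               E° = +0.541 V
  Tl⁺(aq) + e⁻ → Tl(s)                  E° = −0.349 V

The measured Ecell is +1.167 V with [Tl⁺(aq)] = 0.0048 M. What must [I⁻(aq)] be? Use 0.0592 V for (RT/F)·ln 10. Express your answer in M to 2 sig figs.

I₂/I⁻ is the cathode (higher E°); E°cell = +0.541 − (−0.349) = +0.890 V with n = 2.
Since E = E° − (0.0592/n)·log Q, log Q = n(E° − E)/0.0592 = −9.358.
The balanced reaction is I2(s) + 2 Tl(s) → 2 I⁻(aq) + 2 Tl⁺(aq), so Q = [I⁻(aq)]^2·[Tl⁺(aq)]^2.
Substituting the known concentrations and solving, log [I⁻(aq)] = −2.360 and [I⁻(aq)] = 0.0044 M.

0.0044 M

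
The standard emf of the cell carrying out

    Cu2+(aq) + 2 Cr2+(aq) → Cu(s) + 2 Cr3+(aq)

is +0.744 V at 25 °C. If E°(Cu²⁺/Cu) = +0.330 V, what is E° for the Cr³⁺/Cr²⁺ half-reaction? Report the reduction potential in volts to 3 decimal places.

In the reaction as written the Cu²⁺/Cu couple is reduced (cathode) and Cr³⁺/Cr²⁺ is oxidized (anode), so E°cell = E°(Cu²⁺/Cu) − E°(Cr³⁺/Cr²⁺).
E°(Cr³⁺/Cr²⁺) = E°(cathode) − E°cell = +0.330 − (+0.744) = −0.414 V.

−0.414 V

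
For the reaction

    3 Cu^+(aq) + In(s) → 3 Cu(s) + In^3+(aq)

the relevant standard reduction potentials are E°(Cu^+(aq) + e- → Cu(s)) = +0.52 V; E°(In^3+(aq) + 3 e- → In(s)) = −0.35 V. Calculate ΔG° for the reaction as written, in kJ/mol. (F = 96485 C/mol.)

In the reaction as written Cu^+(aq) is reduced, so the Cu⁺/Cu couple is the cathode and In³⁺/In is the anode.
E°cell = +0.52 − (−0.35) = +0.87 V; balancing electrons gives n = 3.
ΔG° = −nFE°cell = −(3)(96485)(+0.87) J/mol = −252 kJ/mol.

−252 kJ/mol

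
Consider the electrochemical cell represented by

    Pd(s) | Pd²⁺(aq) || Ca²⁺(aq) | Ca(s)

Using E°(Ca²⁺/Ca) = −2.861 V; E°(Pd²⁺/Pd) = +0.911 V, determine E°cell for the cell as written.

By convention the left-hand electrode in cell notation is the anode (oxidation) and the right-hand electrode is the cathode (reduction).
E°cell = E°(right) − E°(left) = −2.861 − (+0.911) = −3.772 V.
The negative sign shows that, as written, the cell would require an external voltage to drive the reaction.

−3.772 V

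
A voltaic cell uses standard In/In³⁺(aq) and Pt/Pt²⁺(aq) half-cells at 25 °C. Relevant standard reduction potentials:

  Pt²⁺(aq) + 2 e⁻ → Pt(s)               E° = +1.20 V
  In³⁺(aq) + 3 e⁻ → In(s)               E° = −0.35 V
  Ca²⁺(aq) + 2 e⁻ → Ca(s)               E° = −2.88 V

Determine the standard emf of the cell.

Of the two couples in this cell, the one with the more positive reduction potential is reduced at the cathode: here that is Pt²⁺/Pt (+1.20 V); In³⁺/In (−0.35 V) is the anode.
E°cell = E°(cathode) − E°(anode) = +1.20 − (−0.35) = +1.55 V.

+1.55 V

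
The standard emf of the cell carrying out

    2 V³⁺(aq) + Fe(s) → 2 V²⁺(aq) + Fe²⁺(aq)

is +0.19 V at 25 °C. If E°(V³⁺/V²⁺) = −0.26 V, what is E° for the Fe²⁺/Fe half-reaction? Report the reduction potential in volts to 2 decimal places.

−0.45 V

In the reaction as written the V³⁺/V²⁺ couple is reduced (cathode) and Fe²⁺/Fe is oxidized (anode), so E°cell = E°(V³⁺/V²⁺) − E°(Fe²⁺/Fe).
E°(Fe²⁺/Fe) = E°(cathode) − E°cell = −0.26 − (+0.19) = −0.45 V.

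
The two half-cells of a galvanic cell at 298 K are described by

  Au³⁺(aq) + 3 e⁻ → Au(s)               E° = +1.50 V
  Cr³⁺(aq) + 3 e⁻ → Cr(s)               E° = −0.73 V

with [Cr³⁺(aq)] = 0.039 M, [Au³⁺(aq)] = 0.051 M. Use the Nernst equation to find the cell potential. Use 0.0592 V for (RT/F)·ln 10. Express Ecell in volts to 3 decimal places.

The Au³⁺/Au couple has the more positive E°, so it is the cathode; Cr³⁺/Cr is the anode.
E°cell = E°cat − E°an = +1.50 − (−0.73) = +2.23 V; n = 3.
Balancing gives Au³⁺(aq) + Cr(s) → Au(s) + Cr³⁺(aq); hence Q = [Cr³⁺(aq)] / [Au³⁺(aq)] = 0.765 (log Q = −0.117).
Applying E = E° − (RT ln10/nF)·log Q gives +2.23 − (0.0592/3)(−0.117) = +2.232 V.

+2.232 V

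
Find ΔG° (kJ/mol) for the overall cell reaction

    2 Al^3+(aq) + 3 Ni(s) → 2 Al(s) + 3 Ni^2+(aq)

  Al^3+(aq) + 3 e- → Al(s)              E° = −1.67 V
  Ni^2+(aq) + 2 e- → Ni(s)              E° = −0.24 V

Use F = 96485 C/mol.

+828 kJ/mol

In the reaction as written Al^3+(aq) is reduced, so the Al³⁺/Al couple is the cathode and Ni²⁺/Ni is the anode.
E°cell = −1.67 − (−0.24) = −1.43 V; balancing electrons gives n = 6.
ΔG° = −nFE°cell = −(6)(96485)(−1.43) J/mol = +828 kJ/mol.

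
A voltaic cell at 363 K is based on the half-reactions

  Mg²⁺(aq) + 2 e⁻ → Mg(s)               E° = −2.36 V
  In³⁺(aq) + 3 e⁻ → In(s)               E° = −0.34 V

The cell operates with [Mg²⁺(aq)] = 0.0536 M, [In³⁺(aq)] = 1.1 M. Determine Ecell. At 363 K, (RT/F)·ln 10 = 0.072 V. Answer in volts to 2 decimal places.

The In³⁺/In couple has the more positive E°, so it is the cathode; Mg²⁺/Mg is the anode.
E°cell = −0.34 − (−2.36) = +2.02 V, with n = 6 electrons transferred.
The balanced reaction is 2 In³⁺(aq) + 3 Mg(s) → 2 In(s) + 3 Mg²⁺(aq), so Q = [Mg²⁺(aq)]^3 / [In³⁺(aq)]^2 = 0.000127 and log Q = −3.895.
E = E° − (0.072/n)·log Q = +2.02 − (0.072/6)(−3.895) = +2.07 V.

+2.07 V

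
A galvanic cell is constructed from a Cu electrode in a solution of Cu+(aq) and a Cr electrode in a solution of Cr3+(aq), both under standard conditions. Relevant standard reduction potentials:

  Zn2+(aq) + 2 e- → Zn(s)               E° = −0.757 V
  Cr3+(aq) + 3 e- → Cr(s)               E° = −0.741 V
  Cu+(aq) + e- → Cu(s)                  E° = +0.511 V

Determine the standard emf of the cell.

+1.252 V

The Cu⁺/Cu couple has the higher E°, so Cu ion is reduced (cathode) and Cr is oxidized (anode).
E°cell = E°(cathode) − E°(anode) = +0.511 − (−0.741) = +1.252 V.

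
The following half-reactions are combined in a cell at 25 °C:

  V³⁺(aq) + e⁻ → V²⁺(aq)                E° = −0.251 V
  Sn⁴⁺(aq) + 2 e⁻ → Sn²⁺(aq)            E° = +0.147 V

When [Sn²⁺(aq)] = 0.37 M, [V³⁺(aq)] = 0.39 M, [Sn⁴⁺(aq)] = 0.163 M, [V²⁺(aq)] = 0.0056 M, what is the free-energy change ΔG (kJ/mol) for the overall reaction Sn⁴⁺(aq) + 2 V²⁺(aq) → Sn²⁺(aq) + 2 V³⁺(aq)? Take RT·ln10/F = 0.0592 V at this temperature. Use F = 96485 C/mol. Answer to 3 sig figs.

−53.7 kJ/mol

E°cell = +0.147 − (−0.251) = +0.398 V; the balanced reaction transfers n = 2 electrons.
Here Q = ([Sn²⁺(aq)]·[V³⁺(aq)]^2) / ([Sn⁴⁺(aq)]·[V²⁺(aq)]^2) = 1.1×10^4 (log Q = 4.042), giving E = +0.398 − (0.0592/2)·(4.042) = +0.2784 V.
Finally ΔG = −nFE = −(2)(96485 C/mol)(+0.2784 V) = −53.7 kJ/mol.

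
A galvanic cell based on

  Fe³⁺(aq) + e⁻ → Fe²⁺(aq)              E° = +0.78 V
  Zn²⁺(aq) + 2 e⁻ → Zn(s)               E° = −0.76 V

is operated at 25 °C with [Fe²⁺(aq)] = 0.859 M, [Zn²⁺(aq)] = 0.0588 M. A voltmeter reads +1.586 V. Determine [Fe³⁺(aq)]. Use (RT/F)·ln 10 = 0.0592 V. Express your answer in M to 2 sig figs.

With Fe³⁺/Fe²⁺ at the cathode and Zn²⁺/Zn at the anode, E°cell = +0.78 − (−0.76) = +1.54 V (n = 2).
Since E = E° − (0.0592/n)·log Q, log Q = n(E° − E)/0.0592 = −1.554.
Balancing electrons gives 2 Fe³⁺(aq) + Zn(s) → 2 Fe²⁺(aq) + Zn²⁺(aq); thus Q = ([Fe²⁺(aq)]^2·[Zn²⁺(aq)]) / [Fe³⁺(aq)]^2.
Solving for the unknown gives log [Fe³⁺(aq)] = 0.096, so [Fe³⁺(aq)] ≈ 1.2 M.

1.2 M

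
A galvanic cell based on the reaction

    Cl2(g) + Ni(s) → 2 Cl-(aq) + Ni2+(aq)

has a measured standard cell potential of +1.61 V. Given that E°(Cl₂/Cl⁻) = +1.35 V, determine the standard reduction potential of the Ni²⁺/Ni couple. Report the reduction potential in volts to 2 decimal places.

−0.26 V

In the reaction as written the Cl₂/Cl⁻ couple is reduced (cathode) and Ni²⁺/Ni is oxidized (anode), so E°cell = E°(Cl₂/Cl⁻) − E°(Ni²⁺/Ni).
E°(Ni²⁺/Ni) = E°(cathode) − E°cell = +1.35 − (+1.61) = −0.26 V.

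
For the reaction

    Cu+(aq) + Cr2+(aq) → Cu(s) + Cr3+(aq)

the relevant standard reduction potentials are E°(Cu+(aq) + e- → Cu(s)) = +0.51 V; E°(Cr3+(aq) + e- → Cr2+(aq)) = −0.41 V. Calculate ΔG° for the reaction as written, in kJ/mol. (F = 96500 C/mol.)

−88.8 kJ/mol

In the reaction as written Cu+(aq) is reduced, so the Cu⁺/Cu couple is the cathode and Cr³⁺/Cr²⁺ is the anode.
E°cell = +0.51 − (−0.41) = +0.92 V; balancing electrons gives n = 1.
ΔG° = −nFE°cell = −(1)(96500)(+0.92) J/mol = −88.8 kJ/mol.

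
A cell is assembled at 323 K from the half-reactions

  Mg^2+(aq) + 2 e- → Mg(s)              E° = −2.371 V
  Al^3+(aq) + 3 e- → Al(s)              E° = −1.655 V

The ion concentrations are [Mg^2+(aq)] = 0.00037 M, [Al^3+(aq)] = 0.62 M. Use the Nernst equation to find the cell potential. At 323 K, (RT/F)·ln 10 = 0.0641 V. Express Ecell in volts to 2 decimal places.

Al³⁺/Al is reduced (cathode, E° = −1.655 V) and Mg²⁺/Mg is oxidized (anode).
E°cell = E°cat − E°an = −1.655 − (−2.371) = +0.716 V; n = 6.
The balanced reaction is 2 Al^3+(aq) + 3 Mg(s) → 2 Al(s) + 3 Mg^2+(aq), so Q = [Mg^2+(aq)]^3 / [Al^3+(aq)]^2 = 1.32×10^−10 and log Q = −9.880.
Applying E = E° − (RT ln10/nF)·log Q gives +0.716 − (0.0641/6)(−9.880) = +0.82 V.

+0.82 V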